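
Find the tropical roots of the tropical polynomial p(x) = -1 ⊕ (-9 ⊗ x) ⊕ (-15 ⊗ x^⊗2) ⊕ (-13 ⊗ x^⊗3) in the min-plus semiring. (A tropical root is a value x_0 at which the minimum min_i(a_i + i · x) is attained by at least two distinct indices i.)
Roots: {-2, 6, 8}

Each tropical root is a break point of the lower envelope of the lines y = a_i + i · x (there are 4 lines, with slopes 0, 1, ..., 3). Only the lines that attain the minimum somewhere contribute to roots; other lines are dominated. Here the surviving (envelope) indices are i = 3, i = 2, i = 1, i = 0.
Intersections between consecutive envelope lines give the roots: for adjacent envelope indices i < j the intersection is x = (a_i − a_j) / (j − i). Reading off the sorted break points: {-2, 6, 8}.
Verification: at each break x_0, at least two indices attain the minimum of min_i(a_i + i · x_0).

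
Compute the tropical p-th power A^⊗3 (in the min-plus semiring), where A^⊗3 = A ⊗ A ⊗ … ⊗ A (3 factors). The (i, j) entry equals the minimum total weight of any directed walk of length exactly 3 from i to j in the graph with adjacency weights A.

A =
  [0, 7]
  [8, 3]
A^⊗3 =
  [0, 7]
  [8, 9]

Each entry (A^⊗3)_ij equals the minimum over all length-3 walks i = v_0 → v_1 → … → v_3 = j of Σ_t A[v_t][v_{t+1}]. For example, for (i, j) = (0, 1) we minimise over 4 possible intermediate vertex sequences; the minimum is 7, attained along the walk 0 → 0 → 0 → 1.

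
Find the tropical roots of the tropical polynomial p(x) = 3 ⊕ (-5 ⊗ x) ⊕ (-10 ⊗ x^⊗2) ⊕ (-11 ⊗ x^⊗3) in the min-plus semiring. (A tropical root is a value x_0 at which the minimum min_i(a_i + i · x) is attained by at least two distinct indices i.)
Roots: {1, 5, 8}

Each tropical root is a break point of the lower envelope of the lines y = a_i + i · x (there are 4 lines, with slopes 0, 1, ..., 3). Only the lines that attain the minimum somewhere contribute to roots; other lines are dominated. Here the surviving (envelope) indices are i = 3, i = 2, i = 1, i = 0.
Intersections between consecutive envelope lines give the roots: for adjacent envelope indices i < j the intersection is x = (a_i − a_j) / (j − i). Reading off the sorted break points: {1, 5, 8}.
Verification: at each break x_0, at least two indices attain the minimum of min_i(a_i + i · x_0).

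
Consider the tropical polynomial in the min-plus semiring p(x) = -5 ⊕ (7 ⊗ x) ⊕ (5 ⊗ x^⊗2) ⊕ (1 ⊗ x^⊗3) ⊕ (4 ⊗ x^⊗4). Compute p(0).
p(0) = -5

A tropical monomial a ⊗ x^⊗i evaluates to a + i · x. Evaluating each term at x = 0:
  Term 0 contributes -5 + 0 · 0 = -5
  Term 1 contributes 7 + 1 · 0 = 7
  Term 2 contributes 5 + 2 · 0 = 5
  Term 3 contributes 1 + 3 · 0 = 1
  Term 4 contributes 4 + 4 · 0 = 4
p(0) = ⊕ of these = min[-5, 7, 5, 1, 4] = -5.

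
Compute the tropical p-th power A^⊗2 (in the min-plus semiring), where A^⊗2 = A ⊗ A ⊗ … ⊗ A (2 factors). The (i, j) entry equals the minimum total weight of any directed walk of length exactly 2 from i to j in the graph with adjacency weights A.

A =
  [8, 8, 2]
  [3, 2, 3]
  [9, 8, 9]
A^⊗2 =
  [11, 10, 10]
  [5, 4, 5]
  [11, 10, 11]

Each entry (A^⊗2)_ij equals the minimum over all length-2 walks i = v_0 → v_1 → … → v_2 = j of Σ_t A[v_t][v_{t+1}]. For example, for (i, j) = (0, 2) we minimise over 3 possible intermediate vertex sequences; the minimum is 10, attained along the walk 0 → 0 → 2.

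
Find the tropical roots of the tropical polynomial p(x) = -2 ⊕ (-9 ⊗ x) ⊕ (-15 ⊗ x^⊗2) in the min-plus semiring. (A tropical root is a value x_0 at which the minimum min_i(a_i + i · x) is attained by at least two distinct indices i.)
Roots: {6, 7}

Each tropical root is a break point of the lower envelope of the lines y = a_i + i · x (there are 3 lines, with slopes 0, 1, ..., 2). Only the lines that attain the minimum somewhere contribute to roots; other lines are dominated. Here the surviving (envelope) indices are i = 2, i = 1, i = 0.
Intersections between consecutive envelope lines give the roots: for adjacent envelope indices i < j the intersection is x = (a_i − a_j) / (j − i). Reading off the sorted break points: {6, 7}.
Verification: at each break x_0, at least two indices attain the minimum of min_i(a_i + i · x_0).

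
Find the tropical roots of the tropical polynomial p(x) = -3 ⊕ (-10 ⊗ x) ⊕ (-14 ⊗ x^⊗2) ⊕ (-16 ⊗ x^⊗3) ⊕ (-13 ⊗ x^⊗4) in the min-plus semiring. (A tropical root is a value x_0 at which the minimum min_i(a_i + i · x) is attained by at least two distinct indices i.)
Roots: {-3, 2, 4, 7}

Each tropical root is a break point of the lower envelope of the lines y = a_i + i · x (there are 5 lines, with slopes 0, 1, ..., 4). Only the lines that attain the minimum somewhere contribute to roots; other lines are dominated. Here the surviving (envelope) indices are i = 4, i = 3, i = 2, i = 1, i = 0.
Intersections between consecutive envelope lines give the roots: for adjacent envelope indices i < j the intersection is x = (a_i − a_j) / (j − i). Reading off the sorted break points: {-3, 2, 4, 7}.
Verification: at each break x_0, at least two indices attain the minimum of min_i(a_i + i · x_0).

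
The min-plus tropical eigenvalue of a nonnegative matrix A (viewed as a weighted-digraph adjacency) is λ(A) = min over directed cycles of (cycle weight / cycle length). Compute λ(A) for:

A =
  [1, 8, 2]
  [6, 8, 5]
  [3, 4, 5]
λ(A) = 1

Enumerate directed cycles and compute their means (weight / length). Sample:
  cycle 0 → 0: weight = 1, length = 1, mean = 1/1 ≈ 1.000
  cycle 1 → 1: weight = 8, length = 1, mean = 8/1 ≈ 8.000
  cycle 2 → 2: weight = 5, length = 1, mean = 5/1 ≈ 5.000
  cycle 0 → 1 → 0: weight = 14, length = 2, mean = 14/2 ≈ 7.000
  cycle 0 → 2 → 0: weight = 5, length = 2, mean = 5/2 ≈ 2.500
  cycle 1 → 0 → 1: weight = 14, length = 2, mean = 14/2 ≈ 7.000
Minimum mean = 1.000, attained e.g. along the cycle 0 → 0 with weight 1 and length 1. So λ(A) = 1/1 = 1.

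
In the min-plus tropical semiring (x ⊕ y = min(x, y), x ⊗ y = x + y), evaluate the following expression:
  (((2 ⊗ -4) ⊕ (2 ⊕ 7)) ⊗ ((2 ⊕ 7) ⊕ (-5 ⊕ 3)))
(((2 ⊗ -4) ⊕ (2 ⊕ 7)) ⊗ ((2 ⊕ 7) ⊕ (-5 ⊕ 3))) = -7

Expand innermost to outermost. Recall ⊕ takes the minimum of its arguments and ⊗ takes their sum. Working out the expression (((2 ⊗ -4) ⊕ (2 ⊕ 7)) ⊗ ((2 ⊕ 7) ⊕ (-5 ⊕ 3))) gives -7.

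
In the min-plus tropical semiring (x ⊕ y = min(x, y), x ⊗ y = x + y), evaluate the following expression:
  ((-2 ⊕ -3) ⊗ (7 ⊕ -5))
((-2 ⊕ -3) ⊗ (7 ⊕ -5)) = -8

Expand innermost to outermost. Recall ⊕ takes the minimum of its arguments and ⊗ takes their sum. Working out the expression ((-2 ⊕ -3) ⊗ (7 ⊕ -5)) gives -8.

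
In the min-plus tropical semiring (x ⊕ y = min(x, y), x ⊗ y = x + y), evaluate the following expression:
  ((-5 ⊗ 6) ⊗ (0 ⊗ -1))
((-5 ⊗ 6) ⊗ (0 ⊗ -1)) = 0

Expand innermost to outermost. Recall ⊕ takes the minimum of its arguments and ⊗ takes their sum. Working out the expression ((-5 ⊗ 6) ⊗ (0 ⊗ -1)) gives 0.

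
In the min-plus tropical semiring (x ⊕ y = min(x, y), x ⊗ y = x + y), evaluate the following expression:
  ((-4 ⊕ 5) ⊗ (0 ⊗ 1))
((-4 ⊕ 5) ⊗ (0 ⊗ 1)) = -3

Expand innermost to outermost. Recall ⊕ takes the minimum of its arguments and ⊗ takes their sum. Working out the expression ((-4 ⊕ 5) ⊗ (0 ⊗ 1)) gives -3.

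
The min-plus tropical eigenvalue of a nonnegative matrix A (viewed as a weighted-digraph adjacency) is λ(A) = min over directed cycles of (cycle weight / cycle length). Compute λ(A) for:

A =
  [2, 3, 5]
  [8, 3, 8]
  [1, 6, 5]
λ(A) = 2

Enumerate directed cycles and compute their means (weight / length). Sample:
  cycle 0 → 0: weight = 2, length = 1, mean = 2/1 ≈ 2.000
  cycle 1 → 1: weight = 3, length = 1, mean = 3/1 ≈ 3.000
  cycle 2 → 2: weight = 5, length = 1, mean = 5/1 ≈ 5.000
  cycle 0 → 1 → 0: weight = 11, length = 2, mean = 11/2 ≈ 5.500
  cycle 0 → 2 → 0: weight = 6, length = 2, mean = 6/2 ≈ 3.000
  cycle 1 → 0 → 1: weight = 11, length = 2, mean = 11/2 ≈ 5.500
Minimum mean = 2.000, attained e.g. along the cycle 0 → 0 with weight 2 and length 1. So λ(A) = 2/1 = 2.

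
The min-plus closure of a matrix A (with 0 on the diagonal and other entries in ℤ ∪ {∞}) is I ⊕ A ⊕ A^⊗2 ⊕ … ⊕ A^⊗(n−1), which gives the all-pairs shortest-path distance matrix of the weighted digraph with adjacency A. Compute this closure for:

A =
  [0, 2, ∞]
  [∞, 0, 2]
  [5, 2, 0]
Closure =
  [0, 2, 4]
  [7, 0, 2]
  [5, 2, 0]

This is the Floyd-Warshall all-pairs shortest-path computation. For each intermediate vertex k = 0, 1, …, 2, update dist[i][j] ← min(dist[i][j], dist[i][k] + dist[k][j]). The final matrix gives, for each (i, j), the minimum total weight of any directed path from i to j (possibly empty when i = j).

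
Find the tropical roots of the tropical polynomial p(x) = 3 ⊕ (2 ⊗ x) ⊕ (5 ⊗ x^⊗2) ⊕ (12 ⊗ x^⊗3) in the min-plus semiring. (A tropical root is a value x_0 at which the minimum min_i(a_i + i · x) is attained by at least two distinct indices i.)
Roots: {-7, -3, 1}

Each tropical root is a break point of the lower envelope of the lines y = a_i + i · x (there are 4 lines, with slopes 0, 1, ..., 3). Only the lines that attain the minimum somewhere contribute to roots; other lines are dominated. Here the surviving (envelope) indices are i = 3, i = 2, i = 1, i = 0.
Intersections between consecutive envelope lines give the roots: for adjacent envelope indices i < j the intersection is x = (a_i − a_j) / (j − i). Reading off the sorted break points: {-7, -3, 1}.
Verification: at each break x_0, at least two indices attain the minimum of min_i(a_i + i · x_0).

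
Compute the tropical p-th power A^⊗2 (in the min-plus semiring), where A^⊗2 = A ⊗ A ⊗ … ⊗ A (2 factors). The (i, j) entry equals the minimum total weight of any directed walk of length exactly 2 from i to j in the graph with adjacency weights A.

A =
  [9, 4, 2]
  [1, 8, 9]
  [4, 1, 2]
A^⊗2 =
  [5, 3, 4]
  [9, 5, 3]
  [2, 3, 4]

Each entry (A^⊗2)_ij equals the minimum over all length-2 walks i = v_0 → v_1 → … → v_2 = j of Σ_t A[v_t][v_{t+1}]. For example, for (i, j) = (0, 2) we minimise over 3 possible intermediate vertex sequences; the minimum is 4, attained along the walk 0 → 2 → 2.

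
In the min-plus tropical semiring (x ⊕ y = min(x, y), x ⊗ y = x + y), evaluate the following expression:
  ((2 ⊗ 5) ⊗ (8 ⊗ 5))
((2 ⊗ 5) ⊗ (8 ⊗ 5)) = 20

Expand innermost to outermost. Recall ⊕ takes the minimum of its arguments and ⊗ takes their sum. Working out the expression ((2 ⊗ 5) ⊗ (8 ⊗ 5)) gives 20.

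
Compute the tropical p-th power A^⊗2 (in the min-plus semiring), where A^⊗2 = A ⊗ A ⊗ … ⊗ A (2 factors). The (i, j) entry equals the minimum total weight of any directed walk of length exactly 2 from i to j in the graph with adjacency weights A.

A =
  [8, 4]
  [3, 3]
A^⊗2 =
  [7, 7]
  [6, 6]

Each entry (A^⊗2)_ij equals the minimum over all length-2 walks i = v_0 → v_1 → … → v_2 = j of Σ_t A[v_t][v_{t+1}]. For example, for (i, j) = (0, 1) we minimise over 2 possible intermediate vertex sequences; the minimum is 7, attained along the walk 0 → 1 → 1.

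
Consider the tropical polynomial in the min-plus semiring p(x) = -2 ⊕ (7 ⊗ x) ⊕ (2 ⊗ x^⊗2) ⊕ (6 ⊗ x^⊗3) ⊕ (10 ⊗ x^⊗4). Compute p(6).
p(6) = -2

A tropical monomial a ⊗ x^⊗i evaluates to a + i · x. Evaluating each term at x = 6:
  Term 0 contributes -2 + 0 · 6 = -2
  Term 1 contributes 7 + 1 · 6 = 13
  Term 2 contributes 2 + 2 · 6 = 14
  Term 3 contributes 6 + 3 · 6 = 24
  Term 4 contributes 10 + 4 · 6 = 34
p(6) = ⊕ of these = min[-2, 13, 14, 24, 34] = -2.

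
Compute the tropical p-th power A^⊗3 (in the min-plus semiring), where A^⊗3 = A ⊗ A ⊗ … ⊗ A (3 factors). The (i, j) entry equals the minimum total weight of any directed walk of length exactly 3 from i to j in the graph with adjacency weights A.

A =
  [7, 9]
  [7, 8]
A^⊗3 =
  [21, 23]
  [21, 23]

Each entry (A^⊗3)_ij equals the minimum over all length-3 walks i = v_0 → v_1 → … → v_3 = j of Σ_t A[v_t][v_{t+1}]. For example, for (i, j) = (0, 1) we minimise over 4 possible intermediate vertex sequences; the minimum is 23, attained along the walk 0 → 0 → 0 → 1.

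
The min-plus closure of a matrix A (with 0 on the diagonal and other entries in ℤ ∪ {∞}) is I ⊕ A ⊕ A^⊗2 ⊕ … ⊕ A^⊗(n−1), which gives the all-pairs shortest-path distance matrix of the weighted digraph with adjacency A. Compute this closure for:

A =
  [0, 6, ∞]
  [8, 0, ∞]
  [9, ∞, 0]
Closure =
  [0, 6, ∞]
  [8, 0, ∞]
  [9, 15, 0]

This is the Floyd-Warshall all-pairs shortest-path computation. For each intermediate vertex k = 0, 1, …, 2, update dist[i][j] ← min(dist[i][j], dist[i][k] + dist[k][j]). The final matrix gives, for each (i, j), the minimum total weight of any directed path from i to j (possibly empty when i = j).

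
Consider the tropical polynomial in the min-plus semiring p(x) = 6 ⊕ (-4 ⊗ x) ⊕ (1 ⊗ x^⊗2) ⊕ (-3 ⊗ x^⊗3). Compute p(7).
p(7) = 3

A tropical monomial a ⊗ x^⊗i evaluates to a + i · x. Evaluating each term at x = 7:
  Term 0 contributes 6 + 0 · 7 = 6
  Term 1 contributes -4 + 1 · 7 = 3
  Term 2 contributes 1 + 2 · 7 = 15
  Term 3 contributes -3 + 3 · 7 = 18
p(7) = ⊕ of these = min[6, 3, 15, 18] = 3.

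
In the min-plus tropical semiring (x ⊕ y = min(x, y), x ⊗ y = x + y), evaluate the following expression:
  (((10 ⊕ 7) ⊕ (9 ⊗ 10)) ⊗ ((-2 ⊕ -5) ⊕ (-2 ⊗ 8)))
(((10 ⊕ 7) ⊕ (9 ⊗ 10)) ⊗ ((-2 ⊕ -5) ⊕ (-2 ⊗ 8))) = 2

Expand innermost to outermost. Recall ⊕ takes the minimum of its arguments and ⊗ takes their sum. Working out the expression (((10 ⊕ 7) ⊕ (9 ⊗ 10)) ⊗ ((-2 ⊕ -5) ⊕ (-2 ⊗ 8))) gives 2.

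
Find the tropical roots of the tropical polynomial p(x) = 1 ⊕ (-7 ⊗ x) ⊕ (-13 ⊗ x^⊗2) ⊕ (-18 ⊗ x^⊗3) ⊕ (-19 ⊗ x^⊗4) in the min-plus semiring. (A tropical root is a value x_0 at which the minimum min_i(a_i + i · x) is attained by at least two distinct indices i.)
Roots: {1, 5, 6, 8}

Each tropical root is a break point of the lower envelope of the lines y = a_i + i · x (there are 5 lines, with slopes 0, 1, ..., 4). Only the lines that attain the minimum somewhere contribute to roots; other lines are dominated. Here the surviving (envelope) indices are i = 4, i = 3, i = 2, i = 1, i = 0.
Intersections between consecutive envelope lines give the roots: for adjacent envelope indices i < j the intersection is x = (a_i − a_j) / (j − i). Reading off the sorted break points: {1, 5, 6, 8}.
Verification: at each break x_0, at least two indices attain the minimum of min_i(a_i + i · x_0).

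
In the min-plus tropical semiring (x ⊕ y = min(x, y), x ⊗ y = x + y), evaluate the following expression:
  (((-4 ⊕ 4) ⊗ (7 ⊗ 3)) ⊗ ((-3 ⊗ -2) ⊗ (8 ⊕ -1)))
(((-4 ⊕ 4) ⊗ (7 ⊗ 3)) ⊗ ((-3 ⊗ -2) ⊗ (8 ⊕ -1))) = 0

Expand innermost to outermost. Recall ⊕ takes the minimum of its arguments and ⊗ takes their sum. Working out the expression (((-4 ⊕ 4) ⊗ (7 ⊗ 3)) ⊗ ((-3 ⊗ -2) ⊗ (8 ⊕ -1))) gives 0.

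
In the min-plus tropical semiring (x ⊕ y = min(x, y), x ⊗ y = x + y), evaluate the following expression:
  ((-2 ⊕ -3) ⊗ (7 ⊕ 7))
((-2 ⊕ -3) ⊗ (7 ⊕ 7)) = 4

Expand innermost to outermost. Recall ⊕ takes the minimum of its arguments and ⊗ takes their sum. Working out the expression ((-2 ⊕ -3) ⊗ (7 ⊕ 7)) gives 4.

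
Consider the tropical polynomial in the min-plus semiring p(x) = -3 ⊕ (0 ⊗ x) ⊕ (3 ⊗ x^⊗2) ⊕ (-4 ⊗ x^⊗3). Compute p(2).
p(2) = -3

A tropical monomial a ⊗ x^⊗i evaluates to a + i · x. Evaluating each term at x = 2:
  Term 0 contributes -3 + 0 · 2 = -3
  Term 1 contributes 0 + 1 · 2 = 2
  Term 2 contributes 3 + 2 · 2 = 7
  Term 3 contributes -4 + 3 · 2 = 2
p(2) = ⊕ of these = min[-3, 2, 7, 2] = -3.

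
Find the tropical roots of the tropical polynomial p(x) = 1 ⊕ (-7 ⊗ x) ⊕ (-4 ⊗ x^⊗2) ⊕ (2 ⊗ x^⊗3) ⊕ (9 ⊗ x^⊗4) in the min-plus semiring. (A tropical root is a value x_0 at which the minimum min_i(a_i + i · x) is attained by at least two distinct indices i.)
Roots: {-7, -6, -3, 8}

Each tropical root is a break point of the lower envelope of the lines y = a_i + i · x (there are 5 lines, with slopes 0, 1, ..., 4). Only the lines that attain the minimum somewhere contribute to roots; other lines are dominated. Here the surviving (envelope) indices are i = 4, i = 3, i = 2, i = 1, i = 0.
Intersections between consecutive envelope lines give the roots: for adjacent envelope indices i < j the intersection is x = (a_i − a_j) / (j − i). Reading off the sorted break points: {-7, -6, -3, 8}.
Verification: at each break x_0, at least two indices attain the minimum of min_i(a_i + i · x_0).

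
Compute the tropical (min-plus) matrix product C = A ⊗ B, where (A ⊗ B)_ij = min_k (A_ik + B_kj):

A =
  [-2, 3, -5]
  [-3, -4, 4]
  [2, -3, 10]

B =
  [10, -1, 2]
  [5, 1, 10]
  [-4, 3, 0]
A ⊗ B =
  [-9, -3, -5]
  [0, -4, -1]
  [2, -2, 4]

Apply the min-plus product entry-by-entry:
  C[0][0] = min over k of (A[0][0] + B[0][0] = -2 + 10 = 8, A[0][1] + B[1][0] = 3 + 5 = 8, A[0][2] + B[2][0] = -5 + -4 = -9) = -9 (attained at k = 2)
  C[0][1] = min over k of (A[0][0] + B[0][1] = -2 + -1 = -3, A[0][1] + B[1][1] = 3 + 1 = 4, A[0][2] + B[2][1] = -5 + 3 = -2) = -3 (attained at k = 0)
  C[0][2] = min over k of (A[0][0] + B[0][2] = -2 + 2 = 0, A[0][1] + B[1][2] = 3 + 10 = 13, A[0][2] + B[2][2] = -5 + 0 = -5) = -5 (attained at k = 2)
  C[1][0] = min over k of (A[1][0] + B[0][0] = -3 + 10 = 7, A[1][1] + B[1][0] = -4 + 5 = 1, A[1][2] + B[2][0] = 4 + -4 = 0) = 0 (attained at k = 2)
  C[1][1] = min over k of (A[1][0] + B[0][1] = -3 + -1 = -4, A[1][1] + B[1][1] = -4 + 1 = -3, A[1][2] + B[2][1] = 4 + 3 = 7) = -4 (attained at k = 0)
  C[1][2] = min over k of (A[1][0] + B[0][2] = -3 + 2 = -1, A[1][1] + B[1][2] = -4 + 10 = 6, A[1][2] + B[2][2] = 4 + 0 = 4) = -1 (attained at k = 0)
  C[2][0] = min over k of (A[2][0] + B[0][0] = 2 + 10 = 12, A[2][1] + B[1][0] = -3 + 5 = 2, A[2][2] + B[2][0] = 10 + -4 = 6) = 2 (attained at k = 1)
  C[2][1] = min over k of (A[2][0] + B[0][1] = 2 + -1 = 1, A[2][1] + B[1][1] = -3 + 1 = -2, A[2][2] + B[2][1] = 10 + 3 = 13) = -2 (attained at k = 1)
  C[2][2] = min over k of (A[2][0] + B[0][2] = 2 + 2 = 4, A[2][1] + B[1][2] = -3 + 10 = 7, A[2][2] + B[2][2] = 10 + 0 = 10) = 4 (attained at k = 0)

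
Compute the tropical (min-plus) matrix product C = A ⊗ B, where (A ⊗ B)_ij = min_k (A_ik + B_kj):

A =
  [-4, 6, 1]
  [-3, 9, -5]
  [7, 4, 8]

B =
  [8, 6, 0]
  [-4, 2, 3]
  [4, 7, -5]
A ⊗ B =
  [2, 2, -4]
  [-1, 2, -10]
  [0, 6, 3]

Apply the min-plus product entry-by-entry:
  C[0][0] = min over k of (A[0][0] + B[0][0] = -4 + 8 = 4, A[0][1] + B[1][0] = 6 + -4 = 2, A[0][2] + B[2][0] = 1 + 4 = 5) = 2 (attained at k = 1)
  C[0][1] = min over k of (A[0][0] + B[0][1] = -4 + 6 = 2, A[0][1] + B[1][1] = 6 + 2 = 8, A[0][2] + B[2][1] = 1 + 7 = 8) = 2 (attained at k = 0)
  C[0][2] = min over k of (A[0][0] + B[0][2] = -4 + 0 = -4, A[0][1] + B[1][2] = 6 + 3 = 9, A[0][2] + B[2][2] = 1 + -5 = -4) = -4 (attained at k = 0)
  C[1][0] = min over k of (A[1][0] + B[0][0] = -3 + 8 = 5, A[1][1] + B[1][0] = 9 + -4 = 5, A[1][2] + B[2][0] = -5 + 4 = -1) = -1 (attained at k = 2)
  C[1][1] = min over k of (A[1][0] + B[0][1] = -3 + 6 = 3, A[1][1] + B[1][1] = 9 + 2 = 11, A[1][2] + B[2][1] = -5 + 7 = 2) = 2 (attained at k = 2)
  C[1][2] = min over k of (A[1][0] + B[0][2] = -3 + 0 = -3, A[1][1] + B[1][2] = 9 + 3 = 12, A[1][2] + B[2][2] = -5 + -5 = -10) = -10 (attained at k = 2)
  C[2][0] = min over k of (A[2][0] + B[0][0] = 7 + 8 = 15, A[2][1] + B[1][0] = 4 + -4 = 0, A[2][2] + B[2][0] = 8 + 4 = 12) = 0 (attained at k = 1)
  C[2][1] = min over k of (A[2][0] + B[0][1] = 7 + 6 = 13, A[2][1] + B[1][1] = 4 + 2 = 6, A[2][2] + B[2][1] = 8 + 7 = 15) = 6 (attained at k = 1)
  C[2][2] = min over k of (A[2][0] + B[0][2] = 7 + 0 = 7, A[2][1] + B[1][2] = 4 + 3 = 7, A[2][2] + B[2][2] = 8 + -5 = 3) = 3 (attained at k = 2)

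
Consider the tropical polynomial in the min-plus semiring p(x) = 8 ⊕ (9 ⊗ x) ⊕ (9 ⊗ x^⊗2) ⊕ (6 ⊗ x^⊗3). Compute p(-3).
p(-3) = -3

A tropical monomial a ⊗ x^⊗i evaluates to a + i · x. Evaluating each term at x = -3:
  Term 0 contributes 8 + 0 · -3 = 8
  Term 1 contributes 9 + 1 · -3 = 6
  Term 2 contributes 9 + 2 · -3 = 3
  Term 3 contributes 6 + 3 · -3 = -3
p(-3) = ⊕ of these = min[8, 6, 3, -3] = -3.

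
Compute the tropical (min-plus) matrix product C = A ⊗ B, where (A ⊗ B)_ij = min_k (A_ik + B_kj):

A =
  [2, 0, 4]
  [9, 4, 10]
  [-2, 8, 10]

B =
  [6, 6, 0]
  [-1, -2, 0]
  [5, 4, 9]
A ⊗ B =
  [-1, -2, 0]
  [3, 2, 4]
  [4, 4, -2]

Apply the min-plus product entry-by-entry:
  C[0][0] = min over k of (A[0][0] + B[0][0] = 2 + 6 = 8, A[0][1] + B[1][0] = 0 + -1 = -1, A[0][2] + B[2][0] = 4 + 5 = 9) = -1 (attained at k = 1)
  C[0][1] = min over k of (A[0][0] + B[0][1] = 2 + 6 = 8, A[0][1] + B[1][1] = 0 + -2 = -2, A[0][2] + B[2][1] = 4 + 4 = 8) = -2 (attained at k = 1)
  C[0][2] = min over k of (A[0][0] + B[0][2] = 2 + 0 = 2, A[0][1] + B[1][2] = 0 + 0 = 0, A[0][2] + B[2][2] = 4 + 9 = 13) = 0 (attained at k = 1)
  C[1][0] = min over k of (A[1][0] + B[0][0] = 9 + 6 = 15, A[1][1] + B[1][0] = 4 + -1 = 3, A[1][2] + B[2][0] = 10 + 5 = 15) = 3 (attained at k = 1)
  C[1][1] = min over k of (A[1][0] + B[0][1] = 9 + 6 = 15, A[1][1] + B[1][1] = 4 + -2 = 2, A[1][2] + B[2][1] = 10 + 4 = 14) = 2 (attained at k = 1)
  C[1][2] = min over k of (A[1][0] + B[0][2] = 9 + 0 = 9, A[1][1] + B[1][2] = 4 + 0 = 4, A[1][2] + B[2][2] = 10 + 9 = 19) = 4 (attained at k = 1)
  C[2][0] = min over k of (A[2][0] + B[0][0] = -2 + 6 = 4, A[2][1] + B[1][0] = 8 + -1 = 7, A[2][2] + B[2][0] = 10 + 5 = 15) = 4 (attained at k = 0)
  C[2][1] = min over k of (A[2][0] + B[0][1] = -2 + 6 = 4, A[2][1] + B[1][1] = 8 + -2 = 6, A[2][2] + B[2][1] = 10 + 4 = 14) = 4 (attained at k = 0)
  C[2][2] = min over k of (A[2][0] + B[0][2] = -2 + 0 = -2, A[2][1] + B[1][2] = 8 + 0 = 8, A[2][2] + B[2][2] = 10 + 9 = 19) = -2 (attained at k = 0)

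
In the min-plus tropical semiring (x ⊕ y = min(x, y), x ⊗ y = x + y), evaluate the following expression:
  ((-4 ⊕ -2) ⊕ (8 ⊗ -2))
((-4 ⊕ -2) ⊕ (8 ⊗ -2)) = -4

Expand innermost to outermost. Recall ⊕ takes the minimum of its arguments and ⊗ takes their sum. Working out the expression ((-4 ⊕ -2) ⊕ (8 ⊗ -2)) gives -4.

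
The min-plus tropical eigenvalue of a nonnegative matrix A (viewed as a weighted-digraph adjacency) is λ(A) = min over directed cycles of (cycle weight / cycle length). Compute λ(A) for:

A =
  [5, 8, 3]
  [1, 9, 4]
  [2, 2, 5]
λ(A) = 2

Enumerate directed cycles and compute their means (weight / length). Sample:
  cycle 0 → 0: weight = 5, length = 1, mean = 5/1 ≈ 5.000
  cycle 1 → 1: weight = 9, length = 1, mean = 9/1 ≈ 9.000
  cycle 2 → 2: weight = 5, length = 1, mean = 5/1 ≈ 5.000
  cycle 0 → 1 → 0: weight = 9, length = 2, mean = 9/2 ≈ 4.500
  cycle 0 → 2 → 0: weight = 5, length = 2, mean = 5/2 ≈ 2.500
  cycle 1 → 0 → 1: weight = 9, length = 2, mean = 9/2 ≈ 4.500
Minimum mean = 2.000, attained e.g. along the cycle 0 → 2 → 1 → 0 with weight 6 and length 3. So λ(A) = 6/3 = 2.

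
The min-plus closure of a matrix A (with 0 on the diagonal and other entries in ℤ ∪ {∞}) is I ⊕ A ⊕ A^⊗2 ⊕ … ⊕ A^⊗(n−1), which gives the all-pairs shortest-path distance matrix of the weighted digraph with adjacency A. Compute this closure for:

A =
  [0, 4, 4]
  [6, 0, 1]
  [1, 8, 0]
Closure =
  [0, 4, 4]
  [2, 0, 1]
  [1, 5, 0]

This is the Floyd-Warshall all-pairs shortest-path computation. For each intermediate vertex k = 0, 1, …, 2, update dist[i][j] ← min(dist[i][j], dist[i][k] + dist[k][j]). The final matrix gives, for each (i, j), the minimum total weight of any directed path from i to j (possibly empty when i = j).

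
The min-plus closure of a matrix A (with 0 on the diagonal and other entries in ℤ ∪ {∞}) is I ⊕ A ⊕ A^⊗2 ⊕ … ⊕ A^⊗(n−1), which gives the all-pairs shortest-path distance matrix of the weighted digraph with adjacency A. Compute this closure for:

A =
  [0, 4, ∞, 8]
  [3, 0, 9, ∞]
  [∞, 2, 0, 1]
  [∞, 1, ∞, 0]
Closure =
  [0, 4, 13, 8]
  [3, 0, 9, 10]
  [5, 2, 0, 1]
  [4, 1, 10, 0]

This is the Floyd-Warshall all-pairs shortest-path computation. For each intermediate vertex k = 0, 1, …, 3, update dist[i][j] ← min(dist[i][j], dist[i][k] + dist[k][j]). The final matrix gives, for each (i, j), the minimum total weight of any directed path from i to j (possibly empty when i = j).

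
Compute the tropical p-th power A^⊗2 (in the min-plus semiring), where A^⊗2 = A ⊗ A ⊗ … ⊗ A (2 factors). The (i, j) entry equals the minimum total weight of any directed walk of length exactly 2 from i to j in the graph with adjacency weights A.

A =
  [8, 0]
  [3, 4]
A^⊗2 =
  [3, 4]
  [7, 3]

Each entry (A^⊗2)_ij equals the minimum over all length-2 walks i = v_0 → v_1 → … → v_2 = j of Σ_t A[v_t][v_{t+1}]. For example, for (i, j) = (0, 1) we minimise over 2 possible intermediate vertex sequences; the minimum is 4, attained along the walk 0 → 1 → 1.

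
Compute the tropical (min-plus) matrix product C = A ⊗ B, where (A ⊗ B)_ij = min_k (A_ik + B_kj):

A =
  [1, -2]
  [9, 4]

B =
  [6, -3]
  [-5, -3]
A ⊗ B =
  [-7, -5]
  [-1, 1]

Apply the min-plus product entry-by-entry:
  C[0][0] = min over k of (A[0][0] + B[0][0] = 1 + 6 = 7, A[0][1] + B[1][0] = -2 + -5 = -7) = -7 (attained at k = 1)
  C[0][1] = min over k of (A[0][0] + B[0][1] = 1 + -3 = -2, A[0][1] + B[1][1] = -2 + -3 = -5) = -5 (attained at k = 1)
  C[1][0] = min over k of (A[1][0] + B[0][0] = 9 + 6 = 15, A[1][1] + B[1][0] = 4 + -5 = -1) = -1 (attained at k = 1)
  C[1][1] = min over k of (A[1][0] + B[0][1] = 9 + -3 = 6, A[1][1] + B[1][1] = 4 + -3 = 1) = 1 (attained at k = 1)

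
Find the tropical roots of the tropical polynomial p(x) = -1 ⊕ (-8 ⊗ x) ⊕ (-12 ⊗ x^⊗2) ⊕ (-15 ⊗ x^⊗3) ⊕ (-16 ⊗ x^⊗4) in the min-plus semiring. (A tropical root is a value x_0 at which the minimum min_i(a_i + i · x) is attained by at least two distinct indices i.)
Roots: {1, 3, 4, 7}

Each tropical root is a break point of the lower envelope of the lines y = a_i + i · x (there are 5 lines, with slopes 0, 1, ..., 4). Only the lines that attain the minimum somewhere contribute to roots; other lines are dominated. Here the surviving (envelope) indices are i = 4, i = 3, i = 2, i = 1, i = 0.
Intersections between consecutive envelope lines give the roots: for adjacent envelope indices i < j the intersection is x = (a_i − a_j) / (j − i). Reading off the sorted break points: {1, 3, 4, 7}.
Verification: at each break x_0, at least two indices attain the minimum of min_i(a_i + i · x_0).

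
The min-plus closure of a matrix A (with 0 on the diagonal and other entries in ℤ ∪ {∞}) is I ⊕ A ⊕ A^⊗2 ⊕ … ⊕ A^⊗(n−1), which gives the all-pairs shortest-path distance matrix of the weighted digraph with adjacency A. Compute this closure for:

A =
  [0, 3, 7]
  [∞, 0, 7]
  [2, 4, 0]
Closure =
  [0, 3, 7]
  [9, 0, 7]
  [2, 4, 0]

This is the Floyd-Warshall all-pairs shortest-path computation. For each intermediate vertex k = 0, 1, …, 2, update dist[i][j] ← min(dist[i][j], dist[i][k] + dist[k][j]). The final matrix gives, for each (i, j), the minimum total weight of any directed path from i to j (possibly empty when i = j).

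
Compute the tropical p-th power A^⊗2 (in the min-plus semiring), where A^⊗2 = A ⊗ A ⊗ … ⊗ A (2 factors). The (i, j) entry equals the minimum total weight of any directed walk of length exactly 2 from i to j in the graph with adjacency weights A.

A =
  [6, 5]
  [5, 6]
A^⊗2 =
  [10, 11]
  [11, 10]

Each entry (A^⊗2)_ij equals the minimum over all length-2 walks i = v_0 → v_1 → … → v_2 = j of Σ_t A[v_t][v_{t+1}]. For example, for (i, j) = (0, 1) we minimise over 2 possible intermediate vertex sequences; the minimum is 11, attained along the walk 0 → 0 → 1.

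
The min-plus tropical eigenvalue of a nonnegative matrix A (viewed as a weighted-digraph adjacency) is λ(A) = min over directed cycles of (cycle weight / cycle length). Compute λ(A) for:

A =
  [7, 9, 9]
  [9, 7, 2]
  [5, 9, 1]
λ(A) = 1

Enumerate directed cycles and compute their means (weight / length). Sample:
  cycle 0 → 0: weight = 7, length = 1, mean = 7/1 ≈ 7.000
  cycle 1 → 1: weight = 7, length = 1, mean = 7/1 ≈ 7.000
  cycle 2 → 2: weight = 1, length = 1, mean = 1/1 ≈ 1.000
  cycle 0 → 1 → 0: weight = 18, length = 2, mean = 18/2 ≈ 9.000
  cycle 0 → 2 → 0: weight = 14, length = 2, mean = 14/2 ≈ 7.000
  cycle 1 → 0 → 1: weight = 18, length = 2, mean = 18/2 ≈ 9.000
Minimum mean = 1.000, attained e.g. along the cycle 2 → 2 with weight 1 and length 1. So λ(A) = 1/1 = 1.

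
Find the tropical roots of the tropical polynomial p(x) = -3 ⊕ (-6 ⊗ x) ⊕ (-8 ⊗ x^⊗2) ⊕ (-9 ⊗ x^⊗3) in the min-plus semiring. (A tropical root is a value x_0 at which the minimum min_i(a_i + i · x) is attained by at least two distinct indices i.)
Roots: {1, 2, 3}

Each tropical root is a break point of the lower envelope of the lines y = a_i + i · x (there are 4 lines, with slopes 0, 1, ..., 3). Only the lines that attain the minimum somewhere contribute to roots; other lines are dominated. Here the surviving (envelope) indices are i = 3, i = 2, i = 1, i = 0.
Intersections between consecutive envelope lines give the roots: for adjacent envelope indices i < j the intersection is x = (a_i − a_j) / (j − i). Reading off the sorted break points: {1, 2, 3}.
Verification: at each break x_0, at least two indices attain the minimum of min_i(a_i + i · x_0).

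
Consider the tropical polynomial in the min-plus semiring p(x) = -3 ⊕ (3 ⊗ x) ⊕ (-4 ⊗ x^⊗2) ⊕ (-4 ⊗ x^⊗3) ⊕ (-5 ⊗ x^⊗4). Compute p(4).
p(4) = -3

A tropical monomial a ⊗ x^⊗i evaluates to a + i · x. Evaluating each term at x = 4:
  Term 0 contributes -3 + 0 · 4 = -3
  Term 1 contributes 3 + 1 · 4 = 7
  Term 2 contributes -4 + 2 · 4 = 4
  Term 3 contributes -4 + 3 · 4 = 8
  Term 4 contributes -5 + 4 · 4 = 11
p(4) = ⊕ of these = min[-3, 7, 4, 8, 11] = -3.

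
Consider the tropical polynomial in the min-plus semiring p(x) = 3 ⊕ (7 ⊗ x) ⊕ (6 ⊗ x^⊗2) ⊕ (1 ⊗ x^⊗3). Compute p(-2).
p(-2) = -5

A tropical monomial a ⊗ x^⊗i evaluates to a + i · x. Evaluating each term at x = -2:
  Term 0 contributes 3 + 0 · -2 = 3
  Term 1 contributes 7 + 1 · -2 = 5
  Term 2 contributes 6 + 2 · -2 = 2
  Term 3 contributes 1 + 3 · -2 = -5
p(-2) = ⊕ of these = min[3, 5, 2, -5] = -5.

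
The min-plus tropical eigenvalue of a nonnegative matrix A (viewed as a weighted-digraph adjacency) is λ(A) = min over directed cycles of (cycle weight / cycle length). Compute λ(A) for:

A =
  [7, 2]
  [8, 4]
λ(A) = 4

Enumerate directed cycles and compute their means (weight / length). Sample:
  cycle 0 → 0: weight = 7, length = 1, mean = 7/1 ≈ 7.000
  cycle 1 → 1: weight = 4, length = 1, mean = 4/1 ≈ 4.000
  cycle 0 → 1 → 0: weight = 10, length = 2, mean = 10/2 ≈ 5.000
  cycle 1 → 0 → 1: weight = 10, length = 2, mean = 10/2 ≈ 5.000
Minimum mean = 4.000, attained e.g. along the cycle 1 → 1 with weight 4 and length 1. So λ(A) = 4/1 = 4.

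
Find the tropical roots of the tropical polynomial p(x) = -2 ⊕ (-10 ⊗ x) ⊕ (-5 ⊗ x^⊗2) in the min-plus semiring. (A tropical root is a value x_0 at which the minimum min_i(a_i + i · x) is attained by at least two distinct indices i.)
Roots: {-5, 8}

Each tropical root is a break point of the lower envelope of the lines y = a_i + i · x (there are 3 lines, with slopes 0, 1, ..., 2). Only the lines that attain the minimum somewhere contribute to roots; other lines are dominated. Here the surviving (envelope) indices are i = 2, i = 1, i = 0.
Intersections between consecutive envelope lines give the roots: for adjacent envelope indices i < j the intersection is x = (a_i − a_j) / (j − i). Reading off the sorted break points: {-5, 8}.
Verification: at each break x_0, at least two indices attain the minimum of min_i(a_i + i · x_0).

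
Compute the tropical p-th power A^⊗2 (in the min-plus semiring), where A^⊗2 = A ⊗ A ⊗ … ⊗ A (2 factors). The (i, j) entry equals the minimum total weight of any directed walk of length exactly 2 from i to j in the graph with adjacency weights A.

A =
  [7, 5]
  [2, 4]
A^⊗2 =
  [7, 9]
  [6, 7]

Each entry (A^⊗2)_ij equals the minimum over all length-2 walks i = v_0 → v_1 → … → v_2 = j of Σ_t A[v_t][v_{t+1}]. For example, for (i, j) = (0, 1) we minimise over 2 possible intermediate vertex sequences; the minimum is 9, attained along the walk 0 → 1 → 1.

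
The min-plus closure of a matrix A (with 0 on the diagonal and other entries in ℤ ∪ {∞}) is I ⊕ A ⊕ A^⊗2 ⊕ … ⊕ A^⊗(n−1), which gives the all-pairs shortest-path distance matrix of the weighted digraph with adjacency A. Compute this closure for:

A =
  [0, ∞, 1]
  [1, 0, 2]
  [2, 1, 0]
Closure =
  [0, 2, 1]
  [1, 0, 2]
  [2, 1, 0]

This is the Floyd-Warshall all-pairs shortest-path computation. For each intermediate vertex k = 0, 1, …, 2, update dist[i][j] ← min(dist[i][j], dist[i][k] + dist[k][j]). The final matrix gives, for each (i, j), the minimum total weight of any directed path from i to j (possibly empty when i = j).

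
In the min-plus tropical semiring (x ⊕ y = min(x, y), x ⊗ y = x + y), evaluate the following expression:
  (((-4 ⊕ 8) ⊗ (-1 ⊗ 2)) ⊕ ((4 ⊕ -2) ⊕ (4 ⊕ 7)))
(((-4 ⊕ 8) ⊗ (-1 ⊗ 2)) ⊕ ((4 ⊕ -2) ⊕ (4 ⊕ 7))) = -3

Expand innermost to outermost. Recall ⊕ takes the minimum of its arguments and ⊗ takes their sum. Working out the expression (((-4 ⊕ 8) ⊗ (-1 ⊗ 2)) ⊕ ((4 ⊕ -2) ⊕ (4 ⊕ 7))) gives -3.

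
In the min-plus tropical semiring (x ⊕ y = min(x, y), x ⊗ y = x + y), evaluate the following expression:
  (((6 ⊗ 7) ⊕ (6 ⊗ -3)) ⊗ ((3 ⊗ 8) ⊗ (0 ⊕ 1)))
(((6 ⊗ 7) ⊕ (6 ⊗ -3)) ⊗ ((3 ⊗ 8) ⊗ (0 ⊕ 1))) = 14

Expand innermost to outermost. Recall ⊕ takes the minimum of its arguments and ⊗ takes their sum. Working out the expression (((6 ⊗ 7) ⊕ (6 ⊗ -3)) ⊗ ((3 ⊗ 8) ⊗ (0 ⊕ 1))) gives 14.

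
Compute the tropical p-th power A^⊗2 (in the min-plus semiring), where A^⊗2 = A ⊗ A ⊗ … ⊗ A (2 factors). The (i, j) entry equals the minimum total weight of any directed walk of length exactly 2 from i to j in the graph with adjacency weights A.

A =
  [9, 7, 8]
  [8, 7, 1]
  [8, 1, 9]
A^⊗2 =
  [15, 9, 8]
  [9, 2, 8]
  [9, 8, 2]

Each entry (A^⊗2)_ij equals the minimum over all length-2 walks i = v_0 → v_1 → … → v_2 = j of Σ_t A[v_t][v_{t+1}]. For example, for (i, j) = (0, 2) we minimise over 3 possible intermediate vertex sequences; the minimum is 8, attained along the walk 0 → 1 → 2.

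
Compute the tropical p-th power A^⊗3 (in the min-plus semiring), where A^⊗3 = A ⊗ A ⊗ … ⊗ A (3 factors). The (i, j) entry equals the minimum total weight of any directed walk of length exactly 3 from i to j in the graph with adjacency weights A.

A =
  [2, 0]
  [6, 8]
A^⊗3 =
  [6, 4]
  [10, 8]

Each entry (A^⊗3)_ij equals the minimum over all length-3 walks i = v_0 → v_1 → … → v_3 = j of Σ_t A[v_t][v_{t+1}]. For example, for (i, j) = (0, 1) we minimise over 4 possible intermediate vertex sequences; the minimum is 4, attained along the walk 0 → 0 → 0 → 1.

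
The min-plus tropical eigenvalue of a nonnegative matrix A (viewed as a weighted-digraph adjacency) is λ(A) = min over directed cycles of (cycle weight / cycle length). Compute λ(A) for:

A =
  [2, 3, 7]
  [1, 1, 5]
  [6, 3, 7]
λ(A) = 1

Enumerate directed cycles and compute their means (weight / length). Sample:
  cycle 0 → 0: weight = 2, length = 1, mean = 2/1 ≈ 2.000
  cycle 1 → 1: weight = 1, length = 1, mean = 1/1 ≈ 1.000
  cycle 2 → 2: weight = 7, length = 1, mean = 7/1 ≈ 7.000
  cycle 0 → 1 → 0: weight = 4, length = 2, mean = 4/2 ≈ 2.000
  cycle 0 → 2 → 0: weight = 13, length = 2, mean = 13/2 ≈ 6.500
  cycle 1 → 0 → 1: weight = 4, length = 2, mean = 4/2 ≈ 2.000
Minimum mean = 1.000, attained e.g. along the cycle 1 → 1 with weight 1 and length 1. So λ(A) = 1/1 = 1.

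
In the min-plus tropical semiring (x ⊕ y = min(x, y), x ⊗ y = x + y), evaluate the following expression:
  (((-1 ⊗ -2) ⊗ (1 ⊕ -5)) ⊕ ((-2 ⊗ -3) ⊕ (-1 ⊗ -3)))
(((-1 ⊗ -2) ⊗ (1 ⊕ -5)) ⊕ ((-2 ⊗ -3) ⊕ (-1 ⊗ -3))) = -8

Expand innermost to outermost. Recall ⊕ takes the minimum of its arguments and ⊗ takes their sum. Working out the expression (((-1 ⊗ -2) ⊗ (1 ⊕ -5)) ⊕ ((-2 ⊗ -3) ⊕ (-1 ⊗ -3))) gives -8.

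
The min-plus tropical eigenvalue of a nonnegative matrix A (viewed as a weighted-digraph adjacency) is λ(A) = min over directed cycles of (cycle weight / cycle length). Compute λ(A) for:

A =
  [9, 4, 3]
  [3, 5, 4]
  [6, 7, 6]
λ(A) = 7/2

Enumerate directed cycles and compute their means (weight / length). Sample:
  cycle 0 → 0: weight = 9, length = 1, mean = 9/1 ≈ 9.000
  cycle 1 → 1: weight = 5, length = 1, mean = 5/1 ≈ 5.000
  cycle 2 → 2: weight = 6, length = 1, mean = 6/1 ≈ 6.000
  cycle 0 → 1 → 0: weight = 7, length = 2, mean = 7/2 ≈ 3.500
  cycle 0 → 2 → 0: weight = 9, length = 2, mean = 9/2 ≈ 4.500
  cycle 1 → 0 → 1: weight = 7, length = 2, mean = 7/2 ≈ 3.500
Minimum mean = 3.500, attained e.g. along the cycle 0 → 1 → 0 with weight 7 and length 2. So λ(A) = 7/2 = 7/2.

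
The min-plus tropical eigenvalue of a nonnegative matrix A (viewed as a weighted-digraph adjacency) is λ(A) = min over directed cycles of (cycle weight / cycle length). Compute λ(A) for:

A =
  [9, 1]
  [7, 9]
λ(A) = 4

Enumerate directed cycles and compute their means (weight / length). Sample:
  cycle 0 → 0: weight = 9, length = 1, mean = 9/1 ≈ 9.000
  cycle 1 → 1: weight = 9, length = 1, mean = 9/1 ≈ 9.000
  cycle 0 → 1 → 0: weight = 8, length = 2, mean = 8/2 ≈ 4.000
  cycle 1 → 0 → 1: weight = 8, length = 2, mean = 8/2 ≈ 4.000
Minimum mean = 4.000, attained e.g. along the cycle 0 → 1 → 0 with weight 8 and length 2. So λ(A) = 8/2 = 4.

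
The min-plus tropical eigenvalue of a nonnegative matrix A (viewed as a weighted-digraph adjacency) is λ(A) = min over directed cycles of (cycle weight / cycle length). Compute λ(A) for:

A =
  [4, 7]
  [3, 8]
λ(A) = 4

Enumerate directed cycles and compute their means (weight / length). Sample:
  cycle 0 → 0: weight = 4, length = 1, mean = 4/1 ≈ 4.000
  cycle 1 → 1: weight = 8, length = 1, mean = 8/1 ≈ 8.000
  cycle 0 → 1 → 0: weight = 10, length = 2, mean = 10/2 ≈ 5.000
  cycle 1 → 0 → 1: weight = 10, length = 2, mean = 10/2 ≈ 5.000
Minimum mean = 4.000, attained e.g. along the cycle 0 → 0 with weight 4 and length 1. So λ(A) = 4/1 = 4.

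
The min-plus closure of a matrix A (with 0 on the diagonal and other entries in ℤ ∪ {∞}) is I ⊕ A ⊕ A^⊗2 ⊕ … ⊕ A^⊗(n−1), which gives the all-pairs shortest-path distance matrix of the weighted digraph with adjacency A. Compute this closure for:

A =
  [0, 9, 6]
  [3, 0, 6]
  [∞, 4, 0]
Closure =
  [0, 9, 6]
  [3, 0, 6]
  [7, 4, 0]

This is the Floyd-Warshall all-pairs shortest-path computation. For each intermediate vertex k = 0, 1, …, 2, update dist[i][j] ← min(dist[i][j], dist[i][k] + dist[k][j]). The final matrix gives, for each (i, j), the minimum total weight of any directed path from i to j (possibly empty when i = j).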